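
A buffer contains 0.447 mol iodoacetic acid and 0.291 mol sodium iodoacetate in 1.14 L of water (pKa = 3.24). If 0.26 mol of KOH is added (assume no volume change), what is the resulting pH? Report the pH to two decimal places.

After neutralization: n(ICH2COOH) = 0.187 mol, n(ICH2COO-) = 0.551 mol.
pH = pKa + log(n_ICH2COO-/n_ICH2COOH) = 3.24 + log(0.551/0.187) = 3.24 + (+0.469)

pH = 3.71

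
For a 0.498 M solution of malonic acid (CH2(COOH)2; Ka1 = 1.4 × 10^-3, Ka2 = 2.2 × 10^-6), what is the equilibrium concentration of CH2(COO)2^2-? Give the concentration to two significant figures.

2.2 × 10^-6 M

First ionization gives [H+] ≈ [CH2(COOH)COO-] = 2.57 × 10^-2 M.
Second step: Ka2 = [H+][CH2(COO)2^2-]/[CH2(COOH)COO-] ≈ [CH2(COO)2^2-] (since [H+] ≈ [CH2(COOH)COO-]).
So [CH2(COO)2^2-] ≈ Ka2.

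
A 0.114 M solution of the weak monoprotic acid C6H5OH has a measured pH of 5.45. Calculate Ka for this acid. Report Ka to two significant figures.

[H+] = 10^(-5.45) = 3.55 × 10^-6 M
At equilibrium [HA] = 0.114 − 3.55 × 10^-6 = 1.14 × 10^-1 M
Ka = [H+][A-]/[HA] = (3.55 × 10^-6)² / 1.14 × 10^-1 = 1.1 × 10^-10

Ka = 1.1 × 10^-10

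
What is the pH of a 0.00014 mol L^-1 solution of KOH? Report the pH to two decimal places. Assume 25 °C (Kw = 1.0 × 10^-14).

KOH is a strong base; [OH-] = 0.00014 M.
pOH = -log(0.00014) = 3.85
pH = 14.00 - 3.85 = 10.15

pH = 10.15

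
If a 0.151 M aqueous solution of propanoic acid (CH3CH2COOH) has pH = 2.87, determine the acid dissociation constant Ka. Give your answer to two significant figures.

Ka = 1.2 × 10^-5

[H+] = 10^(-2.87) = 1.35 × 10^-3 M
At equilibrium [HA] = 0.151 − 1.35 × 10^-3 = 1.50 × 10^-1 M
Ka = [H+][A-]/[HA] = (1.35 × 10^-3)² / 1.50 × 10^-1 = 1.2 × 10^-5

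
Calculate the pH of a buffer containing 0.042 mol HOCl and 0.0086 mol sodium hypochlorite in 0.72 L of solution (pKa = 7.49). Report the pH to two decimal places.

pH = 6.80

pH = pKa + log([A⁻]/[HA]) = 7.49 + log(0.0086/0.042)
pH = 7.49 + (-0.689) = 6.80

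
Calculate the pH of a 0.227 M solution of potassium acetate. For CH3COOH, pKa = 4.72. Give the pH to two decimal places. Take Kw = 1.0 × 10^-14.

pH = 9.04

CH3COO- is the conjugate base of the weak acid CH3COOH.
Ka = 10^(−4.72) = 1.91 × 10^-5
Kb = Kw/Ka = 1.0×10^-14 / 1.91 × 10^-5 = 5.24 × 10^-10
From the ICE table, Kb = [OH-]²/(0.227 − [OH-]) = 5.24 × 10^-10.
Neglecting [OH-] in the denominator: [OH-] = √(5.24 × 10^-10 × 0.227) = 1.09 × 10^-5 M
pOH = 4.96, so pH = 14.00 − pOH = 9.04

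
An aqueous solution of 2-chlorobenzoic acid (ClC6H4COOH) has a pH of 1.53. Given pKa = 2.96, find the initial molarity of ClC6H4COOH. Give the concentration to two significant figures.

[H+] = 10^(-1.53) = 2.95 × 10^-2 M = x
Ka = 10^(−2.96) = 1.10 × 10^-3
Ka = x²/(C₀ − x) ⇒ C₀ = x + x²/Ka
C₀ = 2.95 × 10^-2 + (2.95 × 10^-2)²/(1.10 × 10^-3) = 8.21 × 10^-1 M

C₀ = 8.2 × 10^-1 M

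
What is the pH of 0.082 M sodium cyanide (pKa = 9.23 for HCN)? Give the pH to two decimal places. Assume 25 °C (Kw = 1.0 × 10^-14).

CN- is the conjugate base of the weak acid HCN.
Ka = 10^(−9.23) = 5.89 × 10^-10
Kb = Kw/Ka = 1.0×10^-14 / 5.89 × 10^-10 = 1.70 × 10^-5
From the ICE table, Kb = [OH-]²/(0.082 − [OH-]) = 1.70 × 10^-5.
Neglecting [OH-] in the denominator: [OH-] = √(1.70 × 10^-5 × 0.082) = 1.18 × 10^-3 M
([OH-]/C₀ = 1.4% < 5%, so the approximation holds.)
pOH = −log(1.18 × 10^-3) = 2.93; pH = 14.00 − 2.93 = 11.07

pH = 11.07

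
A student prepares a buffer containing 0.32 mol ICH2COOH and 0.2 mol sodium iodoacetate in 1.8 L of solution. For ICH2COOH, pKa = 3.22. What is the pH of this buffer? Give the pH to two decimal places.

Using pH = pKa + log([base]/[acid]) with [base]/[acid] = 0.2/0.32:
pH = 3.22 + (-0.204) = 3.02

pH = 3.02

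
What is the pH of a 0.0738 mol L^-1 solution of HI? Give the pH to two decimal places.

pH = 1.13

HI is a strong acid and dissociates completely, so [H+] = 0.0738 M.
pH = -log(0.0738) = 1.13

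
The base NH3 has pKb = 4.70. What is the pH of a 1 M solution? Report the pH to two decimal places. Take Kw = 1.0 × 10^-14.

pH = 11.65

NH3 + H2O ⇌ NH4+ + OH-
Kb = 10^(−4.70) = 2.00 × 10^-5
Let x = [OH-] at equilibrium. Kb = x²/(1 − x).
Neglecting x in the denominator: x = √(2.00 × 10^-5 × 1) = 4.47 × 10^-3 M
Check: 0.45% ionized — well under 5%, approximation valid.
pOH = 2.35, so pH = 14.00 − pOH = 11.65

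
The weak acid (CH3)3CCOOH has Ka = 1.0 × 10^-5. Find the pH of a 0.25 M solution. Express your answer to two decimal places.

(CH3)3CCOOH ⇌ (CH3)3CCOO- + H+
Ka = [H+]²/(0.25 − [H+]) = 1.0 × 10^-5
Since Ka ≪ C₀, [H+] ≈ √(Ka·C₀) = 1.58 × 10^-3 M.
([H+]/C₀ = 0.63% < 5%, so the approximation holds.)
pH = −log(1.58 × 10^-3) = 2.80

pH = 2.80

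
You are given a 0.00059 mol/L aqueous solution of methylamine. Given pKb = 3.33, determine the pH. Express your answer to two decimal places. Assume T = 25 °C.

CH3NH2 + H2O ⇌ CH3NH3+ + OH-
Kb = 10^(−3.33) = 4.68 × 10^-4
From the ICE table, Kb = [OH-]²/(0.00059 − [OH-]) = 4.68 × 10^-4.
Here C₀/Kb ≈ 1.26, so the small-[OH-] approximation fails. Use the quadratic:
[OH-] = [−0.000468 + √(0.000468² + 1.1e-06)]/2 = 3.41 × 10^-4 M
pOH = −log(3.41 × 10^-4) = 3.47; pH = 14.00 − 3.47 = 10.53

pH = 10.53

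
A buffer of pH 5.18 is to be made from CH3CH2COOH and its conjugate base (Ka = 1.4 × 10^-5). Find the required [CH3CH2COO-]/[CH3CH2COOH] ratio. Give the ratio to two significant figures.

ratio = 2.1

pKa = -log(1.4 × 10^-5) = 4.854
pH = pKa + log(r) ⇒ log(r) = 5.18 − 4.854 = +0.326
r = [CH3CH2COO-]/[CH3CH2COOH] = 10^(+0.326) = 2.12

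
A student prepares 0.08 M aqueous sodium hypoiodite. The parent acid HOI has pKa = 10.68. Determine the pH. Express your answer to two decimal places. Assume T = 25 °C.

pH = 11.77

OI- is the conjugate base of the weak acid HOI.
Ka = 10^(−10.68) = 2.09 × 10^-11
Kb = Kw/Ka = 1.0×10^-14 / 2.09 × 10^-11 = 4.78 × 10^-4
Let x = [OH-] at equilibrium. Kb = x²/(0.08 − x).
x is not negligible relative to C₀; solve x² + 0.000478·x − 3.82e-05 = 0.
x = [−0.000478 + √(0.000478² + 0.000153)]/2 = 5.95 × 10^-3 M
pOH = 2.23, so pH = 14.00 − pOH = 11.77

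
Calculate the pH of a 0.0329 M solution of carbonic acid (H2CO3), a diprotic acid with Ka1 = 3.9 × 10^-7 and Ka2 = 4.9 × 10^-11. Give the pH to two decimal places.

pH = 3.95

Ka1 ≫ Ka2, so treat the first dissociation as the only significant source of H+.
Ka1 = x²/(0.0329 − x) = 3.9 × 10^-7
x ≈ √(3.9 × 10^-7 × 0.0329) = 1.13 × 10^-4 M
pH = −log(1.13 × 10^-4) = 3.95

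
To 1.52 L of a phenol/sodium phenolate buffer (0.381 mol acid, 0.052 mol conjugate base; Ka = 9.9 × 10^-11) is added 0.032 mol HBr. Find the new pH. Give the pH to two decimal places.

pH = 8.69

After neutralization: n(C6H5OH) = 0.413 mol, n(C6H5O-) = 0.02 mol.
pKa = −log(9.9 × 10^-11) = 10.004
pH = pKa + log([A⁻]/[HA]) = 10.004 + log(0.02/0.413) = 10.004 -1.315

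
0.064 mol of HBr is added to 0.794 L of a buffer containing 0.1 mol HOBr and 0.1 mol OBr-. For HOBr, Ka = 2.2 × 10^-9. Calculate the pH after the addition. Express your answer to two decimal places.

After neutralization: n(HOBr) = 0.164 mol, n(OBr-) = 0.036 mol.
pKa = −log(2.2 × 10^-9) = 8.658
pH = pKa + log(n_OBr-/n_HOBr) = 8.658 + log(0.036/0.164) = 8.658 + (-0.659)

pH = 8.00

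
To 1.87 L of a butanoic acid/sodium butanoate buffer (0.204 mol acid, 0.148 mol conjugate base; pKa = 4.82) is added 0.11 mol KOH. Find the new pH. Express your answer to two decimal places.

pH = 5.26

After neutralization: n(CH3(CH2)2COOH) = 0.094 mol, n(CH3(CH2)2COO-) = 0.258 mol.
Henderson–Hasselbalch with mole ratio 0.258/0.094: pH = 4.82 + (+0.438)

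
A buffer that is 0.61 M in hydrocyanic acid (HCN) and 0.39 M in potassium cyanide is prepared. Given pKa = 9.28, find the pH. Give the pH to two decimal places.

pH = 9.09

Using pH = pKa + log([base]/[acid]) with [base]/[acid] = 0.39/0.61:
pH = 9.28 + (-0.194) = 9.09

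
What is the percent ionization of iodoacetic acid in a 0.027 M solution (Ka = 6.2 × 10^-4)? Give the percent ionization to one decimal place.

ICH2COOH ⇌ ICH2COO- + H+; let x = [H+] at equilibrium.
Ka = x²/(C₀ − x); solving the quadratic gives x = 3.79 × 10^-3 M.
Fraction ionized = 3.79 × 10^-3 / 0.027 = 0.1404 → 14.0%

14.0%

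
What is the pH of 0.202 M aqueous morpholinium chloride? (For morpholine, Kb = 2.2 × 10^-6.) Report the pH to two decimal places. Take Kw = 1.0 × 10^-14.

C4H8ONH2+ is the conjugate acid of the weak base C4H8ONH.
Ka = Kw/Kb = 1.0×10^-14 / 2.2 × 10^-6 = 4.55 × 10^-9
Ka = x²/(0.202 − x) = 4.55 × 10^-9
Neglecting x in the denominator: x = √(4.55 × 10^-9 × 0.202) = 3.03 × 10^-5 M
pH = −log(3.03 × 10^-5) = 4.52

pH = 4.52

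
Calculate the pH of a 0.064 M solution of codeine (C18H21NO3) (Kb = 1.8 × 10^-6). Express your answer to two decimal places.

pH = 10.53

C18H21NO3 + H2O ⇌ C18H22NO3+ + OH-
Let x = [OH-] at equilibrium. Kb = x²/(0.064 − x).
Assume x ≪ 0.064: x ≈ √(1.8 × 10^-6 × 0.064) = 3.39 × 10^-4 M
pOH = −log(3.39 × 10^-4) = 3.47; pH = 14.00 − 3.47 = 10.53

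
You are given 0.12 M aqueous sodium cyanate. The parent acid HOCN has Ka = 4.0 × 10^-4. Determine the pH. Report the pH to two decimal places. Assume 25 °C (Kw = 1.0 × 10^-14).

OCN- is the conjugate base of the weak acid HOCN.
Kb = Kw/Ka = 1.0×10^-14 / 4.0 × 10^-4 = 2.50 × 10^-11
Kb = x²/(0.12 − x) = 2.50 × 10^-11
Assume x ≪ 0.12: x ≈ √(2.50 × 10^-11 × 0.12) = 1.73 × 10^-6 M
(x/C₀ = 0.0014% < 5%, so the approximation holds.)
pOH = 5.76, so pH = 14.00 − pOH = 8.24

pH = 8.24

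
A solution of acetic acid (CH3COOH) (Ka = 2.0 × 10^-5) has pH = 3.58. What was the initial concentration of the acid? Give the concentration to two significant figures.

[H+] = 10^(-3.58) = 2.63 × 10^-4 M = x
Ka = x²/(C₀ − x) ⇒ C₀ = x + x²/Ka
C₀ = 2.63 × 10^-4 + (2.63 × 10^-4)²/(2.0 × 10^-5) = 3.72 × 10^-3 M

C₀ = 3.7 × 10^-3 M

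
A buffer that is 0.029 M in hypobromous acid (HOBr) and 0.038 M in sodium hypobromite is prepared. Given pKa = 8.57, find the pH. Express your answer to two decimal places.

pH = 8.69

Using pH = pKa + log([base]/[acid]) with [base]/[acid] = 0.038/0.029:
pH = 8.57 + (+0.117) = 8.69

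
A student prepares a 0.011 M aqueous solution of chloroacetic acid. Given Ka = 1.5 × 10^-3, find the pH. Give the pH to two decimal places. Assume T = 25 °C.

pH = 2.47

ClCH2COOH ⇌ ClCH2COO- + H+
Ka = x²/(0.011 − x) = 1.5 × 10^-3
The 5% rule fails; solving x² + Ka·x − Ka·C₀ = 0 exactly:
x = (−Ka + √(Ka² + 4·Ka·C₀))/2 = 3.38 × 10^-3 M
pH = −log(3.38 × 10^-3) = 2.47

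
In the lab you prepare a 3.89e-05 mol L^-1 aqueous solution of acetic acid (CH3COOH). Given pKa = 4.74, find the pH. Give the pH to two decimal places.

pH = 4.72

CH3COOH ⇌ CH3COO- + H+
Ka = 10^(−4.74) = 1.82 × 10^-5
Ka = [H+]²/(3.89e-05 − [H+]) = 1.82 × 10^-5
The 5% rule fails; solving [H+]² + Ka·[H+] − Ka·C₀ = 0 exactly:
[H+] = [−1.82e-05 + √(1.82e-05² + 2.83e-09)]/2 = 1.90 × 10^-5 M
pH = −log(1.90 × 10^-5) = 4.72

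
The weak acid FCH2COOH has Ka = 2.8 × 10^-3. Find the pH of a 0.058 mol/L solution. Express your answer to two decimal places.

pH = 1.94

FCH2COOH ⇌ FCH2COO- + H+
Ka = x²/(0.058 − x) = 2.8 × 10^-3
x is not negligible relative to C₀; solve x² + 0.0028·x − 0.000162 = 0.
x = [−0.0028 + √(0.0028² + 0.00065)]/2 = 1.14 × 10^-2 M
pH = −log(1.14 × 10^-2) = 1.94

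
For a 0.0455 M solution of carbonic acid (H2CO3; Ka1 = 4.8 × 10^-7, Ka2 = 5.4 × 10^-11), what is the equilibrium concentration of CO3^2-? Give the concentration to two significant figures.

5.4 × 10^-11 M

First ionization gives [H+] ≈ [HCO3-] = 1.48 × 10^-4 M.
Second step: Ka2 = [H+][CO3^2-]/[HCO3-] ≈ [CO3^2-] (since [H+] ≈ [HCO3-]).
So [CO3^2-] ≈ Ka2.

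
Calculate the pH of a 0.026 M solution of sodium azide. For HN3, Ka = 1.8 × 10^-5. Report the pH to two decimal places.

pH = 8.58

N3- is the conjugate base of the weak acid HN3.
Kb = Kw/Ka = 1.0×10^-14 / 1.8 × 10^-5 = 5.56 × 10^-10
From the ICE table, Kb = x²/(0.026 − x) = 5.56 × 10^-10.
Assume x ≪ 0.026: x ≈ √(5.56 × 10^-10 × 0.026) = 3.80 × 10^-6 M
pOH = −log(3.80 × 10^-6) = 5.42; pH = 14.00 − 5.42 = 8.58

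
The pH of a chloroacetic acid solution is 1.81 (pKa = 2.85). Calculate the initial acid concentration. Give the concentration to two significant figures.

[H+] = 10^(-1.81) = 1.55 × 10^-2 M = x
Ka = 10^(−2.85) = 1.41 × 10^-3
Ka = x²/(C₀ − x) ⇒ C₀ = x + x²/Ka
C₀ = 1.55 × 10^-2 + (1.55 × 10^-2)²/(1.41 × 10^-3) = 1.86 × 10^-1 M

C₀ = 1.9 × 10^-1 M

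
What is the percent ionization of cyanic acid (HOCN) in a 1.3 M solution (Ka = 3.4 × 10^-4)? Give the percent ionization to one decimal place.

1.6%

HOCN ⇌ OCN- + H+; let x = [H+] at equilibrium.
x ≈ √(Ka·C₀) = √(3.4 × 10^-4 × 1.3) = 2.10 × 10^-2 M
Fraction ionized = 2.10 × 10^-2 / 1.3 = 0.0162 → 1.6%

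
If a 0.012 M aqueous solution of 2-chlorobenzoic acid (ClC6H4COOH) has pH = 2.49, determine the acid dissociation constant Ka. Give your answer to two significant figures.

Ka = 1.2 × 10^-3

[H+] = 10^(-2.49) = 3.24 × 10^-3 M
At equilibrium [HA] = 0.012 − 3.24 × 10^-3 = 8.76 × 10^-3 M
Ka = [H+][A-]/[HA] = (3.24 × 10^-3)² / 8.76 × 10^-3 = 1.2 × 10^-3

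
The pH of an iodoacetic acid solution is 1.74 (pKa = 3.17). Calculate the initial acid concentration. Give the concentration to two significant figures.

[H+] = 10^(-1.74) = 1.82 × 10^-2 M = x
Ka = 10^(−3.17) = 6.76 × 10^-4
Ka = x²/(C₀ − x) ⇒ C₀ = x + x²/Ka
C₀ = 1.82 × 10^-2 + (1.82 × 10^-2)²/(6.76 × 10^-4) = 5.08 × 10^-1 M

C₀ = 5.1 × 10^-1 M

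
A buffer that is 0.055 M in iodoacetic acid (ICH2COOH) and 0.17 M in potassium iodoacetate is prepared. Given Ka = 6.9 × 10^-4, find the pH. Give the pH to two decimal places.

pKa = −log(6.9 × 10^-4) = 3.161
Henderson–Hasselbalch: pH = pKa + log([ICH2COO-]/[ICH2COOH]) = 3.161 + log(0.17/0.055)
pH = 3.161 + (+0.490) = 3.65

pH = 3.65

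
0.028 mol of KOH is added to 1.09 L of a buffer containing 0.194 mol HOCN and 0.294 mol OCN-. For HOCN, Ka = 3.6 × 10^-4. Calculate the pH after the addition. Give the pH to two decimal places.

After neutralization: n(HOCN) = 0.166 mol, n(OCN-) = 0.322 mol.
pKa = −log(3.6 × 10^-4) = 3.444
pH = pKa + log(n_OCN-/n_HOCN) = 3.444 + log(0.322/0.166) = 3.444 + (+0.288)

pH = 3.73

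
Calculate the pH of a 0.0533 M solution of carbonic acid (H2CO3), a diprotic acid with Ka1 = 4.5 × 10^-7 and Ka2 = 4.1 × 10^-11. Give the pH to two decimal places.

Since Ka1 ≫ Ka2, the first ionization dominates [H+].
Ka1 = x²/(0.0533 − x) = 4.5 × 10^-7
x ≈ √(4.5 × 10^-7 × 0.0533) = 1.55 × 10^-4 M
pH = −log(1.55 × 10^-4) = 3.81

pH = 3.81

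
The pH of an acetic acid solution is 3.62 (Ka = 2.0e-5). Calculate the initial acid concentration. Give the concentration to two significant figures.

C₀ = 3.1 × 10^-3 M

[H+] = 10^(-3.62) = 2.40 × 10^-4 M = x
Ka = x²/(C₀ − x) ⇒ C₀ = x + x²/Ka
C₀ = 2.40 × 10^-4 + (2.40 × 10^-4)²/(2.0 × 10^-5) = 3.12 × 10^-3 M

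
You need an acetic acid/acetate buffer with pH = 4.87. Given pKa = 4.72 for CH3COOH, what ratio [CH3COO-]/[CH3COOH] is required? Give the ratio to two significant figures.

pH = pKa + log(r) ⇒ log(r) = 4.87 − 4.72 = +0.15
r = [CH3COO-]/[CH3COOH] = 10^(+0.15) = 1.41

ratio = 1.4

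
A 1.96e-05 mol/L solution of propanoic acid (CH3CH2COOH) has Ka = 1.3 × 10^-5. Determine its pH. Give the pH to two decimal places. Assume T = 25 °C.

CH3CH2COOH ⇌ CH3CH2COO- + H+
Ka = x²/(1.96e-05 − x) = 1.3 × 10^-5
x is not negligible relative to C₀; solve x² + 1.3e-05·x − 2.55e-10 = 0.
x = (−Ka + √(Ka² + 4·Ka·C₀))/2 = 1.07 × 10^-5 M
pH = −log[H+] = −log(1.07 × 10^-5) = 4.97

pH = 4.97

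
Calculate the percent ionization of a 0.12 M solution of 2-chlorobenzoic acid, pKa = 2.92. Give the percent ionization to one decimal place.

ClC6H4COOH ⇌ ClC6H4COO- + H+; let x = [H+] at equilibrium.
Ka = 10^(−2.92) = 1.20 × 10^-3
Ka = x²/(C₀ − x); solving the quadratic gives x = 1.14 × 10^-2 M.
% ionization = x/C₀ × 100% = 1.14 × 10^-2/0.12 × 100% = 9.5%

9.5%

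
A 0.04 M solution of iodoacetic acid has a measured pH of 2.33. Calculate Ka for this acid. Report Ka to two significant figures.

[H+] = 10^(-2.33) = 4.68 × 10^-3 M
At equilibrium [HA] = 0.04 − 4.68 × 10^-3 = 3.53 × 10^-2 M
Ka = [H+][A-]/[HA] = (4.68 × 10^-3)² / 3.53 × 10^-2 = 6.2 × 10^-4

Ka = 6.2 × 10^-4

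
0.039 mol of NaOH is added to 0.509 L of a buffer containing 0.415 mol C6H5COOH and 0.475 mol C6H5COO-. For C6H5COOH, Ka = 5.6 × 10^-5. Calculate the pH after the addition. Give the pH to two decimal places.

pH = 4.39

After neutralization: n(C6H5COOH) = 0.376 mol, n(C6H5COO-) = 0.514 mol.
pKa = −log(5.6 × 10^-5) = 4.252
Henderson–Hasselbalch with mole ratio 0.514/0.376: pH = 4.252 + (+0.136)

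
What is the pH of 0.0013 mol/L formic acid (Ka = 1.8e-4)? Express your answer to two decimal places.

pH = 3.40

HCOOH ⇌ HCOO- + H+
Ka = x²/(0.0013 − x) = 1.8 × 10^-4
The 5% rule fails; solving x² + Ka·x − Ka·C₀ = 0 exactly:
x = [−0.00018 + √(0.00018² + 9.36e-07)]/2 = 4.02 × 10^-4 M
pH = −log[H+] = −log(4.02 × 10^-4) = 3.40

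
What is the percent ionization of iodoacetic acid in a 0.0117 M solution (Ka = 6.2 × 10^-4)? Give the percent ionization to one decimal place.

20.5%

ICH2COOH ⇌ ICH2COO- + H+; let x = [H+] at equilibrium.
Solve x² + 0.00062x − 7.25e-06 = 0 → x = 2.40 × 10^-3 M
Fraction ionized = 2.40 × 10^-3 / 0.0117 = 0.2051 → 20.5%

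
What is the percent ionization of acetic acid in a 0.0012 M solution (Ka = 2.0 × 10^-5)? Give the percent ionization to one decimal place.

12.1%

CH3COOH ⇌ CH3COO- + H+; let x = [H+] at equilibrium.
Ka = x²/(C₀ − x); solving the quadratic gives x = 1.45 × 10^-4 M.
% ionization = x/C₀ × 100% = 1.45 × 10^-4/0.0012 × 100% = 12.1%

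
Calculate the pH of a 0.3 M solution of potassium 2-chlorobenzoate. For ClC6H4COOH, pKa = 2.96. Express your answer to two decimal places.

pH = 8.22

ClC6H4COO- is the conjugate base of the weak acid ClC6H4COOH.
Ka = 10^(−2.96) = 1.10 × 10^-3
Kb = Kw/Ka = 1.0×10^-14 / 1.10 × 10^-3 = 9.09 × 10^-12
From the ICE table, Kb = [OH-]²/(0.3 − [OH-]) = 9.09 × 10^-12.
Assume [OH-] ≪ 0.3: [OH-] ≈ √(9.09 × 10^-12 × 0.3) = 1.65 × 10^-6 M
pOH = −log(1.65 × 10^-6) = 5.78; pH = 14.00 − 5.78 = 8.22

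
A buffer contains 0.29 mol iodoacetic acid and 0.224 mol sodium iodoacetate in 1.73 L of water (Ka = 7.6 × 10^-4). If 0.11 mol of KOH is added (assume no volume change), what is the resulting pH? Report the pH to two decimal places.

OH- converts ICH2COOH to ICH2COO-: ICH2COOH → 0.18 mol, ICH2COO- → 0.334 mol.
pKa = −log(7.6 × 10^-4) = 3.119
Henderson–Hasselbalch with mole ratio 0.334/0.18: pH = 3.119 + (+0.268)

pH = 3.39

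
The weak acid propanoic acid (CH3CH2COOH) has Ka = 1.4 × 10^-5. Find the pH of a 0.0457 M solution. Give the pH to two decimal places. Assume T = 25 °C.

pH = 3.10

CH3CH2COOH ⇌ CH3CH2COO- + H+
From the ICE table, Ka = x²/(0.0457 − x) = 1.4 × 10^-5.
Since Ka ≪ C₀, x ≈ √(Ka·C₀) = 8.00 × 10^-4 M.
pH = −log[H+] = −log(8.00 × 10^-4) = 3.10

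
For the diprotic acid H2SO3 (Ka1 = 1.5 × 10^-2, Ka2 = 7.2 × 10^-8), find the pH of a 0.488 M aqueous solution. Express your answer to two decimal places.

Ka1 ≫ Ka2, so treat the first dissociation as the only significant source of H+.
Ka1 = x²/(0.488 − x) = 1.5 × 10^-2
Solving the quadratic: x = (−Ka1 + √(Ka1² + 4·Ka1·C₀))/2 = 7.84 × 10^-2 M
pH = −log(7.84 × 10^-2) = 1.11

pH = 1.11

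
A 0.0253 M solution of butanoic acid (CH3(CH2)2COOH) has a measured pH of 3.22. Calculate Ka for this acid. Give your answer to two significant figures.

[H+] = 10^(-3.22) = 6.03 × 10^-4 M
At equilibrium [HA] = 0.0253 − 6.03 × 10^-4 = 2.47 × 10^-2 M
Ka = [H+][A-]/[HA] = (6.03 × 10^-4)² / 2.47 × 10^-2 = 1.5 × 10^-5

Ka = 1.5 × 10^-5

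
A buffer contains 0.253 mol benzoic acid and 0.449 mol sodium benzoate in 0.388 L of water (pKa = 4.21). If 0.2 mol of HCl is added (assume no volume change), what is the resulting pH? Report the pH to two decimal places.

pH = 3.95

Added H+ converts C6H5COO- to C6H5COOH: C6H5COOH → 0.453 mol, C6H5COO- → 0.249 mol.
pH = pKa + log([A⁻]/[HA]) = 4.21 + log(0.249/0.453) = 4.21 -0.260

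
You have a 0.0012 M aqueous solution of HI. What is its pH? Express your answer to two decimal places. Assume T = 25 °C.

HI is a strong acid and dissociates completely, so [H+] = 0.0012 M.
pH = -log(0.0012) = 2.92

pH = 2.92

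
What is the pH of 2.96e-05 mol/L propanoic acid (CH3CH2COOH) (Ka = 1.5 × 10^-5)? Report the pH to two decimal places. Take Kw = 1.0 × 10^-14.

pH = 4.83

CH3CH2COOH ⇌ CH3CH2COO- + H+
Let x = [H+] at equilibrium. Ka = x²/(2.96e-05 − x).
Here C₀/Ka ≈ 1.97, so the small-x approximation fails. Use the quadratic:
x = (−Ka + √(Ka² + 4·Ka·C₀))/2 = 1.49 × 10^-5 M
pH = −log[H+] = −log(1.49 × 10^-5) = 4.83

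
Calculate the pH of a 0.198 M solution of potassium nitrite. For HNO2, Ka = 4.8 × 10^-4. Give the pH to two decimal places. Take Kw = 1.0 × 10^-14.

pH = 8.31

NO2- is the conjugate base of the weak acid HNO2.
Kb = Kw/Ka = 1.0×10^-14 / 4.8 × 10^-4 = 2.08 × 10^-11
Kb = [OH-]²/(0.198 − [OH-]) = 2.08 × 10^-11
Assume [OH-] ≪ 0.198: [OH-] ≈ √(2.08 × 10^-11 × 0.198) = 2.03 × 10^-6 M
pOH = −log(2.03 × 10^-6) = 5.69; pH = 14.00 − 5.69 = 8.31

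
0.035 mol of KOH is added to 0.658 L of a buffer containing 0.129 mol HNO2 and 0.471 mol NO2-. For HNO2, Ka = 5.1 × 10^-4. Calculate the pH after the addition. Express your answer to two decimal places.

OH- converts HNO2 to NO2-: HNO2 → 0.094 mol, NO2- → 0.506 mol.
pKa = −log(5.1 × 10^-4) = 3.292
pH = pKa + log(n_NO2-/n_HNO2) = 3.292 + log(0.506/0.094) = 3.292 + (+0.731)

pH = 4.02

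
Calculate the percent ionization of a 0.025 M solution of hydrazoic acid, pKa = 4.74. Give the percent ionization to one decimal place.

HN3 ⇌ N3- + H+; let x = [H+] at equilibrium.
Ka = 10^(−4.74) = 1.82 × 10^-5
x ≈ √(Ka·C₀) = √(1.82 × 10^-5 × 0.025) = 6.75 × 10^-4 M
Fraction ionized = 6.75 × 10^-4 / 0.025 = 0.0270 → 2.7%

2.7%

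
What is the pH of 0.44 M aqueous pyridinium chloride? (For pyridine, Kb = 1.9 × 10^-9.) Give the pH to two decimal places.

C5H5NH+ is the conjugate acid of the weak base C5H5N.
Ka = Kw/Kb = 1.0×10^-14 / 1.9 × 10^-9 = 5.26 × 10^-6
Ka = [H+]²/(0.44 − [H+]) = 5.26 × 10^-6
Since Ka ≪ C₀, [H+] ≈ √(Ka·C₀) = 1.52 × 10^-3 M.
Check: 0.35% ionized — well under 5%, approximation valid.
pH = −log[H+] = −log(1.52 × 10^-3) = 2.82

pH = 2.82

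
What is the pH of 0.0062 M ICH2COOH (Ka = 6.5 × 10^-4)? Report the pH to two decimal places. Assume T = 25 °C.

pH = 2.77

ICH2COOH ⇌ ICH2COO- + H+
Let x = [H+] at equilibrium. Ka = x²/(0.0062 − x).
The 5% rule fails; solving x² + Ka·x − Ka·C₀ = 0 exactly:
x = (−Ka + √(Ka² + 4·Ka·C₀))/2 = 1.71 × 10^-3 M
pH = −log[H+] = −log(1.71 × 10^-3) = 2.77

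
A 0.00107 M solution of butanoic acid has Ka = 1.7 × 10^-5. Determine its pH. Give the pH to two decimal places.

pH = 3.90

CH3(CH2)2COOH ⇌ CH3(CH2)2COO- + H+
Ka = [H+]²/(0.00107 − [H+]) = 1.7 × 10^-5
[H+] is not negligible relative to C₀; solve [H+]² + 1.7e-05·[H+] − 1.82e-08 = 0.
[H+] = [−1.7e-05 + √(1.7e-05² + 7.28e-08)]/2 = 1.27 × 10^-4 M
pH = −log[H+] = −log(1.27 × 10^-4) = 3.90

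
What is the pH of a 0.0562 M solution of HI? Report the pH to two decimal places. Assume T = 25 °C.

HI is a strong acid and dissociates completely, so [H+] = 0.0562 M.
pH = -log(0.0562) = 1.25

pH = 1.25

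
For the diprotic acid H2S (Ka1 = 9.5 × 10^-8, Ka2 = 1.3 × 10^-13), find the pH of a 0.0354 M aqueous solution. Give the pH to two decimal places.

pH = 4.24

Ka1 ≫ Ka2, so treat the first dissociation as the only significant source of H+.
Ka1 = x²/(0.0354 − x) = 9.5 × 10^-8
x ≈ √(9.5 × 10^-8 × 0.0354) = 5.80 × 10^-5 M
pH = −log(5.80 × 10^-5) = 4.24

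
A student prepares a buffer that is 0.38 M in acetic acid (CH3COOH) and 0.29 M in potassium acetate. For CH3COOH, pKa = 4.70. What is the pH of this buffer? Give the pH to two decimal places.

Using pH = pKa + log([base]/[acid]) with [base]/[acid] = 0.29/0.38:
pH = 4.70 + (-0.117) = 4.58

pH = 4.58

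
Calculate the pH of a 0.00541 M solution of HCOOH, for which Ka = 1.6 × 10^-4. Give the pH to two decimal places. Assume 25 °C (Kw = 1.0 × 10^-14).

HCOOH ⇌ HCOO- + H+
Ka = [H+]²/(0.00541 − [H+]) = 1.6 × 10^-4
The 5% rule fails; solving [H+]² + Ka·[H+] − Ka·C₀ = 0 exactly:
[H+] = (−Ka + √(Ka² + 4·Ka·C₀))/2 = 8.54 × 10^-4 M
pH = −log[H+] = −log(8.54 × 10^-4) = 3.07

pH = 3.07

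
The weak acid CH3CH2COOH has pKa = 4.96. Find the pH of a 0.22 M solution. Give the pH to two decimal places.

pH = 2.81

CH3CH2COOH ⇌ CH3CH2COO- + H+
Ka = 10^(−4.96) = 1.10 × 10^-5
From the ICE table, Ka = x²/(0.22 − x) = 1.10 × 10^-5.
Assume x ≪ 0.22: x ≈ √(1.10 × 10^-5 × 0.22) = 1.56 × 10^-3 M
pH = −log(1.56 × 10^-3) = 2.81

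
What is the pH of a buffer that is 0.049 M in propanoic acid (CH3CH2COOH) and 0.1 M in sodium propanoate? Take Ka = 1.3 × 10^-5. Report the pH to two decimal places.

pKa = −log(1.3 × 10^-5) = 4.886
Using pH = pKa + log([base]/[acid]) with [base]/[acid] = 0.1/0.049:
pH = 4.886 + (+0.310) = 5.20

pH = 5.20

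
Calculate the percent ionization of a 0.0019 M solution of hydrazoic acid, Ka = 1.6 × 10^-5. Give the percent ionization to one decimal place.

8.8%

HN3 ⇌ N3- + H+; let x = [H+] at equilibrium.
Ka = x²/(C₀ − x); solving the quadratic gives x = 1.67 × 10^-4 M.
Fraction ionized = 1.67 × 10^-4 / 0.0019 = 0.0879 → 8.8%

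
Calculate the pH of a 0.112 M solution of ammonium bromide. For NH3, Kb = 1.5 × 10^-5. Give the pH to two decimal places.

pH = 5.06

NH4+ is the conjugate acid of the weak base NH3.
Ka = Kw/Kb = 1.0×10^-14 / 1.5 × 10^-5 = 6.67 × 10^-10
From the ICE table, Ka = [H+]²/(0.112 − [H+]) = 6.67 × 10^-10.
Neglecting [H+] in the denominator: [H+] = √(6.67 × 10^-10 × 0.112) = 8.64 × 10^-6 M
pH = −log[H+] = −log(8.64 × 10^-6) = 5.06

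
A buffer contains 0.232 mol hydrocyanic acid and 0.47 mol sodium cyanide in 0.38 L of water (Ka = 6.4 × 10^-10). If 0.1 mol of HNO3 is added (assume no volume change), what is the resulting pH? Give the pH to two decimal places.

Added H+ converts CN- to HCN: HCN → 0.332 mol, CN- → 0.37 mol.
pKa = −log(6.4 × 10^-10) = 9.194
pH = pKa + log([A⁻]/[HA]) = 9.194 + log(0.37/0.332) = 9.194 +0.047

pH = 9.24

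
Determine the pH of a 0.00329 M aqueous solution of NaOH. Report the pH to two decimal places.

NaOH is a strong base; [OH-] = 0.00329 M.
pOH = -log(0.00329) = 2.48
pH = 14.00 - 2.48 = 11.52

pH = 11.52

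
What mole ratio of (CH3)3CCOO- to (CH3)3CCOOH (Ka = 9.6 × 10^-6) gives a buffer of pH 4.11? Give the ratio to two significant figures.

pKa = -log(9.6 × 10^-6) = 5.018
pH = pKa + log(r) ⇒ log(r) = 4.11 − 5.018 = -0.908
r = [(CH3)3CCOO-]/[(CH3)3CCOOH] = 10^(-0.908) = 0.124

ratio = 0.12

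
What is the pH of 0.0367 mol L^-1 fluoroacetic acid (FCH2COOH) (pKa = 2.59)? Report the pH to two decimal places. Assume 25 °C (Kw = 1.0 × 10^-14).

pH = 2.07

FCH2COOH ⇌ FCH2COO- + H+
Ka = 10^(−2.59) = 2.57 × 10^-3
From the ICE table, Ka = x²/(0.0367 − x) = 2.57 × 10^-3.
x is not negligible relative to C₀; solve x² + 0.00257·x − 9.43e-05 = 0.
x = [−0.00257 + √(0.00257² + 0.000377)]/2 = 8.51 × 10^-3 M
pH = −log(8.51 × 10^-3) = 2.07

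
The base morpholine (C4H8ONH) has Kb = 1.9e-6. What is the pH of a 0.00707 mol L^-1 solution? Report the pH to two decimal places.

pH = 10.06

C4H8ONH + H2O ⇌ C4H8ONH2+ + OH-
From the ICE table, Kb = x²/(0.00707 − x) = 1.9 × 10^-6.
Since Kb ≪ C₀, x ≈ √(Kb·C₀) = 1.16 × 10^-4 M.
Check: 1.6% ionized — well under 5%, approximation valid.
pOH = 3.94, so pH = 14.00 − pOH = 10.06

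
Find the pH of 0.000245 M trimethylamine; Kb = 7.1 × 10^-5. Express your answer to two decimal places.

pH = 10.00

(CH3)3N + H2O ⇌ (CH3)3NH+ + OH-
From the ICE table, Kb = [OH-]²/(0.000245 − [OH-]) = 7.1 × 10^-5.
[OH-] is not negligible relative to C₀; solve [OH-]² + 7.1e-05·[OH-] − 1.74e-08 = 0.
[OH-] = [−7.1e-05 + √(7.1e-05² + 6.96e-08)]/2 = 1.01 × 10^-4 M
pOH = 4.00, so pH = 14.00 − pOH = 10.00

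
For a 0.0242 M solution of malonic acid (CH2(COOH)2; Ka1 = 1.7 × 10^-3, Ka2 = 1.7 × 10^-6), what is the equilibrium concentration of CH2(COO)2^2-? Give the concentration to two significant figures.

First ionization gives [H+] ≈ [CH2(COOH)COO-] = 5.62 × 10^-3 M.
Second step: Ka2 = [H+][CH2(COO)2^2-]/[CH2(COOH)COO-] ≈ [CH2(COO)2^2-] (since [H+] ≈ [CH2(COOH)COO-]).
So [CH2(COO)2^2-] ≈ Ka2.

1.7 × 10^-6 M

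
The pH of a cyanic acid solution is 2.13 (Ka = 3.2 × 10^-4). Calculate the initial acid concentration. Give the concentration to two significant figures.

C₀ = 1.8 × 10^-1 M

[H+] = 10^(-2.13) = 7.41 × 10^-3 M = x
Ka = x²/(C₀ − x) ⇒ C₀ = x + x²/Ka
C₀ = 7.41 × 10^-3 + (7.41 × 10^-3)²/(3.2 × 10^-4) = 1.79 × 10^-1 M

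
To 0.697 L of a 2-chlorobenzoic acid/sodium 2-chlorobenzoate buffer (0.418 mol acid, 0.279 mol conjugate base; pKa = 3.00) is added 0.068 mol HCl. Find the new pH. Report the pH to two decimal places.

pH = 2.64

After neutralization: n(ClC6H4COOH) = 0.486 mol, n(ClC6H4COO-) = 0.211 mol.
pH = pKa + log([A⁻]/[HA]) = 3.00 + log(0.211/0.486) = 3.00 -0.362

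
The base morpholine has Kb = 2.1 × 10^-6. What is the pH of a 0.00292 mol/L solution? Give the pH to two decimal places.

C4H8ONH + H2O ⇌ C4H8ONH2+ + OH-
From the ICE table, Kb = [OH-]²/(0.00292 − [OH-]) = 2.1 × 10^-6.
Assume [OH-] ≪ 0.00292: [OH-] ≈ √(2.1 × 10^-6 × 0.00292) = 7.83 × 10^-5 M
Check: 2.7% ionized — well under 5%, approximation valid.
pOH = 4.11, so pH = 14.00 − pOH = 9.89

pH = 9.89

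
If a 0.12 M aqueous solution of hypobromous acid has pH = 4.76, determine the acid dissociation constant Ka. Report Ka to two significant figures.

Ka = 2.5 × 10^-9

[H+] = 10^(-4.76) = 1.74 × 10^-5 M
At equilibrium [HA] = 0.12 − 1.74 × 10^-5 = 1.20 × 10^-1 M
Ka = [H+][A-]/[HA] = (1.74 × 10^-5)² / 1.20 × 10^-1 = 2.5 × 10^-9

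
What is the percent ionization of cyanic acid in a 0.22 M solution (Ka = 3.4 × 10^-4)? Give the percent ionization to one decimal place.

HOCN ⇌ OCN- + H+; let x = [H+] at equilibrium.
x ≈ √(Ka·C₀) = √(3.4 × 10^-4 × 0.22) = 8.65 × 10^-3 M
Fraction ionized = 8.65 × 10^-3 / 0.22 = 0.0393 → 3.9%

3.9%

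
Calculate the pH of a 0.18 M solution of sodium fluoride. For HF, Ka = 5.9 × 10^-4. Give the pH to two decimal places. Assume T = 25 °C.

F- is the conjugate base of the weak acid HF.
Kb = Kw/Ka = 1.0×10^-14 / 5.9 × 10^-4 = 1.69 × 10^-11
From the ICE table, Kb = x²/(0.18 − x) = 1.69 × 10^-11.
Neglecting x in the denominator: x = √(1.69 × 10^-11 × 0.18) = 1.74 × 10^-6 M
Check: 0.00097% ionized — well under 5%, approximation valid.
pOH = 5.76, so pH = 14.00 − pOH = 8.24

pH = 8.24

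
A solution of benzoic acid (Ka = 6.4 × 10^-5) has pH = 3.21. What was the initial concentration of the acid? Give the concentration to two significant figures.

C₀ = 6.6 × 10^-3 M

[H+] = 10^(-3.21) = 6.17 × 10^-4 M = x
Ka = x²/(C₀ − x) ⇒ C₀ = x + x²/Ka
C₀ = 6.17 × 10^-4 + (6.17 × 10^-4)²/(6.4 × 10^-5) = 6.57 × 10^-3 M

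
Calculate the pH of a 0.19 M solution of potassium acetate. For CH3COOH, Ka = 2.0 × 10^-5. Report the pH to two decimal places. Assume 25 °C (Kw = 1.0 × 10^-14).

CH3COO- is the conjugate base of the weak acid CH3COOH.
Kb = Kw/Ka = 1.0×10^-14 / 2.0 × 10^-5 = 5.00 × 10^-10
From the ICE table, Kb = [OH-]²/(0.19 − [OH-]) = 5.00 × 10^-10.
Assume [OH-] ≪ 0.19: [OH-] ≈ √(5.00 × 10^-10 × 0.19) = 9.75 × 10^-6 M
pOH = 5.01, so pH = 14.00 − pOH = 8.99

pH = 8.99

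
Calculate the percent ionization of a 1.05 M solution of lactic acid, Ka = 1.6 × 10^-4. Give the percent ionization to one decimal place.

1.2%

CH3CH(OH)COOH ⇌ CH3CH(OH)COO- + H+; let x = [H+] at equilibrium.
x ≈ √(Ka·C₀) = √(1.6 × 10^-4 × 1.05) = 1.30 × 10^-2 M
% ionization = x/C₀ × 100% = 1.30 × 10^-2/1.05 × 100% = 1.2%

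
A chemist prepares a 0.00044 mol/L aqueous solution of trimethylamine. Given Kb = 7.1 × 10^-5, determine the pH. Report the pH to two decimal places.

(CH3)3N + H2O ⇌ (CH3)3NH+ + OH-
Kb = [OH-]²/(0.00044 − [OH-]) = 7.1 × 10^-5
The 5% rule fails; solving [OH-]² + Kb·[OH-] − Kb·C₀ = 0 exactly:
[OH-] = [−7.1e-05 + √(7.1e-05² + 1.25e-07)]/2 = 1.45 × 10^-4 M
pOH = 3.84, so pH = 14.00 − pOH = 10.16

pH = 10.16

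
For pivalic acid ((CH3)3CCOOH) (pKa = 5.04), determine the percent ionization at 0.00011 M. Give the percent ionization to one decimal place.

(CH3)3CCOOH ⇌ (CH3)3CCOO- + H+; let x = [H+] at equilibrium.
Ka = 10^(−5.04) = 9.12 × 10^-6
Ka = x²/(C₀ − x); solving the quadratic gives x = 2.74 × 10^-5 M.
% ionization = x/C₀ × 100% = 2.74 × 10^-5/0.00011 × 100% = 24.9%

24.9%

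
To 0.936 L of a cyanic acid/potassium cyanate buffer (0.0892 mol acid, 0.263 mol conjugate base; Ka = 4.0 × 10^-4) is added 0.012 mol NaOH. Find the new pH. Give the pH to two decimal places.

OH- converts HOCN to OCN-: HOCN → 0.0772 mol, OCN- → 0.275 mol.
pKa = −log(4.0 × 10^-4) = 3.398
pH = pKa + log(n_OCN-/n_HOCN) = 3.398 + log(0.275/0.0772) = 3.398 + (+0.552)

pH = 3.95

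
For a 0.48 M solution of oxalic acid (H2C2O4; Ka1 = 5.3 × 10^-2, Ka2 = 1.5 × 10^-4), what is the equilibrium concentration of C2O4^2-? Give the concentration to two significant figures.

1.5 × 10^-4 M

First ionization gives [H+] ≈ [HC2O4-] = 1.35 × 10^-1 M.
Second step: Ka2 = [H+][C2O4^2-]/[HC2O4-] ≈ [C2O4^2-] (since [H+] ≈ [HC2O4-]).
So [C2O4^2-] ≈ Ka2.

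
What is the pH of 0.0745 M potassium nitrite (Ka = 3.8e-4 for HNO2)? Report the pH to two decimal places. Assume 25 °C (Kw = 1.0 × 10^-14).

pH = 8.15

NO2- is the conjugate base of the weak acid HNO2.
Kb = Kw/Ka = 1.0×10^-14 / 3.8 × 10^-4 = 2.63 × 10^-11
From the ICE table, Kb = [OH-]²/(0.0745 − [OH-]) = 2.63 × 10^-11.
Neglecting [OH-] in the denominator: [OH-] = √(2.63 × 10^-11 × 0.0745) = 1.40 × 10^-6 M
pOH = −log(1.40 × 10^-6) = 5.85; pH = 14.00 − 5.85 = 8.15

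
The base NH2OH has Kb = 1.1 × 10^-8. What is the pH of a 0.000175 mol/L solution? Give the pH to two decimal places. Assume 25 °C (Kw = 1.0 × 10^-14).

pH = 8.14

NH2OH + H2O ⇌ NH3OH+ + OH-
Let x = [OH-] at equilibrium. Kb = x²/(0.000175 − x).
Assume x ≪ 0.000175: x ≈ √(1.1 × 10^-8 × 0.000175) = 1.39 × 10^-6 M
pOH = 5.86, so pH = 14.00 − pOH = 8.14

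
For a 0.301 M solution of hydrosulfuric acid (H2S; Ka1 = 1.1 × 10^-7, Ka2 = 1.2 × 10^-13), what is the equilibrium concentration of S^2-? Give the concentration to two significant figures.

1.2 × 10^-13 M

First ionization gives [H+] ≈ [HS-] = 1.82 × 10^-4 M.
Second step: Ka2 = [H+][S^2-]/[HS-] ≈ [S^2-] (since [H+] ≈ [HS-]).
So [S^2-] ≈ Ka2.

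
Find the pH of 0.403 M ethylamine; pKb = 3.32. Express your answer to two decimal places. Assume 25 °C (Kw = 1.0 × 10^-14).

pH = 12.14

C2H5NH2 + H2O ⇌ C2H5NH3+ + OH-
Kb = 10^(−3.32) = 4.79 × 10^-4
From the ICE table, Kb = x²/(0.403 − x) = 4.79 × 10^-4.
Since Kb ≪ C₀, x ≈ √(Kb·C₀) = 1.39 × 10^-2 M.
pOH = 1.86, so pH = 14.00 − pOH = 12.14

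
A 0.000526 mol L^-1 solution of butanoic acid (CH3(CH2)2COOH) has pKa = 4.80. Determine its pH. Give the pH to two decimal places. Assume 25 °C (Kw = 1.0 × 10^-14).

CH3(CH2)2COOH ⇌ CH3(CH2)2COO- + H+
Ka = 10^(−4.80) = 1.58 × 10^-5
Ka = [H+]²/(0.000526 − [H+]) = 1.58 × 10^-5
[H+] is not negligible relative to C₀; solve [H+]² + 1.58e-05·[H+] − 8.31e-09 = 0.
[H+] = (−Ka + √(Ka² + 4·Ka·C₀))/2 = 8.36 × 10^-5 M
pH = −log[H+] = −log(8.36 × 10^-5) = 4.08

pH = 4.08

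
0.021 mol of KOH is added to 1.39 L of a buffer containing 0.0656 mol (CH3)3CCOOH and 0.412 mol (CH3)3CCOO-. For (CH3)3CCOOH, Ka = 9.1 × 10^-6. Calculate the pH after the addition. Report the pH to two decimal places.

pH = 6.03

OH- converts (CH3)3CCOOH to (CH3)3CCOO-: (CH3)3CCOOH → 0.0446 mol, (CH3)3CCOO- → 0.433 mol.
pKa = −log(9.1 × 10^-6) = 5.041
pH = pKa + log(n_(CH3)3CCOO-/n_(CH3)3CCOOH) = 5.041 + log(0.433/0.0446) = 5.041 + (+0.987)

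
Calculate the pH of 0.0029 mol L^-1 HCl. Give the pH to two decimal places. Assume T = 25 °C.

HCl is a strong acid and dissociates completely, so [H+] = 0.0029 M.
pH = -log(0.0029) = 2.54

pH = 2.54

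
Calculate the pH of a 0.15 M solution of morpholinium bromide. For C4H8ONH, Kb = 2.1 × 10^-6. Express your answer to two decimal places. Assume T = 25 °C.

C4H8ONH2+ is the conjugate acid of the weak base C4H8ONH.
Ka = Kw/Kb = 1.0×10^-14 / 2.1 × 10^-6 = 4.76 × 10^-9
From the ICE table, Ka = [H+]²/(0.15 − [H+]) = 4.76 × 10^-9.
Neglecting [H+] in the denominator: [H+] = √(4.76 × 10^-9 × 0.15) = 2.67 × 10^-5 M
([H+]/C₀ = 0.018% < 5%, so the approximation holds.)
pH = −log[H+] = −log(2.67 × 10^-5) = 4.57

pH = 4.57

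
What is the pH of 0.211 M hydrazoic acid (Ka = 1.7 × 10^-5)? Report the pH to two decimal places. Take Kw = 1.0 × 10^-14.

pH = 2.72

HN3 ⇌ N3- + H+
Let x = [H+] at equilibrium. Ka = x²/(0.211 − x).
Assume x ≪ 0.211: x ≈ √(1.7 × 10^-5 × 0.211) = 1.89 × 10^-3 M
pH = −log[H+] = −log(1.89 × 10^-3) = 2.72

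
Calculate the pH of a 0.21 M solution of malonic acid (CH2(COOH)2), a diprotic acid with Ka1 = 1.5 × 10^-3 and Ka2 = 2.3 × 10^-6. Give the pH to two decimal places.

Since Ka1 ≫ Ka2, the first ionization dominates [H+].
Ka1 = x²/(0.21 − x) = 1.5 × 10^-3
Solving the quadratic: x = (−Ka1 + √(Ka1² + 4·Ka1·C₀))/2 = 1.70 × 10^-2 M
pH = −log(1.70 × 10^-2) = 1.77

pH = 1.77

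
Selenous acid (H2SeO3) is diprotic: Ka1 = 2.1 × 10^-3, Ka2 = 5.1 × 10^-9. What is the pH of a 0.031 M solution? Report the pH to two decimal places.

Since Ka1 ≫ Ka2, the first ionization dominates [H+].
Ka1 = x²/(0.031 − x) = 2.1 × 10^-3
Solving the quadratic: x = (−Ka1 + √(Ka1² + 4·Ka1·C₀))/2 = 7.09 × 10^-3 M
pH = −log(7.09 × 10^-3) = 2.15

pH = 2.15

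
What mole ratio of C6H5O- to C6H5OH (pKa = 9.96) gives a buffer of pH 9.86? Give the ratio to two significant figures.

pH = pKa + log(r) ⇒ log(r) = 9.86 − 9.96 = -0.10
r = [C6H5O-]/[C6H5OH] = 10^(-0.10) = 0.794

ratio = 0.79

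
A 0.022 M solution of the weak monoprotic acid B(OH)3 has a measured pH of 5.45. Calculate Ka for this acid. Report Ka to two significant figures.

[H+] = 10^(-5.45) = 3.55 × 10^-6 M
At equilibrium [HA] = 0.022 − 3.55 × 10^-6 = 2.20 × 10^-2 M
Ka = [H+][A-]/[HA] = (3.55 × 10^-6)² / 2.20 × 10^-2 = 5.7 × 10^-10

Ka = 5.7 × 10^-10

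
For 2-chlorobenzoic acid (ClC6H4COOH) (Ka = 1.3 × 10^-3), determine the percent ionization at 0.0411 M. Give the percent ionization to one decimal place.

ClC6H4COOH ⇌ ClC6H4COO- + H+; let x = [H+] at equilibrium.
Ka = x²/(C₀ − x); solving the quadratic gives x = 6.69 × 10^-3 M.
Fraction ionized = 6.69 × 10^-3 / 0.0411 = 0.1628 → 16.3%

16.3%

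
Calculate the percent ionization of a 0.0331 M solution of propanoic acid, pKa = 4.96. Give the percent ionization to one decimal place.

1.8%

CH3CH2COOH ⇌ CH3CH2COO- + H+; let x = [H+] at equilibrium.
Ka = 10^(−4.96) = 1.10 × 10^-5
x ≈ √(Ka·C₀) = √(1.10 × 10^-5 × 0.0331) = 6.03 × 10^-4 M
% ionization = x/C₀ × 100% = 6.03 × 10^-4/0.0331 × 100% = 1.8%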